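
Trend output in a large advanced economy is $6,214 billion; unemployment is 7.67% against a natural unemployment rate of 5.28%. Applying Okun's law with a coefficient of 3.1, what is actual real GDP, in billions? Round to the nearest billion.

Unemployment gap = 7.67 - 5.28 = 2.39 points, so the output gap is -3.1 × 2.39 = -7.409%.
Actual GDP = 6214 × (1 - 7.409/100) = 6214 × 0.92591 ≈ 5754 billion.

$5,754 billion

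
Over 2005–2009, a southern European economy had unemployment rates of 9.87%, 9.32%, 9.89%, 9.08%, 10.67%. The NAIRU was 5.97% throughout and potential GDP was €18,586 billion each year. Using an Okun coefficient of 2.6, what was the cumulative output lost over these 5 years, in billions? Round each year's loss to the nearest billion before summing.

€9,172 billion

Year 2005: gap = -2.6 × (9.87 - 5.97) = -10.14%, loss ≈ 18586 × 10.14/100 ≈ 1885.
Year 2006: gap = -2.6 × (9.32 - 5.97) = -8.71%, loss ≈ 18586 × 8.71/100 ≈ 1619.
Year 2007: gap = -2.6 × (9.89 - 5.97) = -10.192%, loss ≈ 18586 × 10.192/100 ≈ 1894.
Year 2008: gap = -2.6 × (9.08 - 5.97) = -8.086%, loss ≈ 18586 × 8.086/100 ≈ 1503.
Year 2009: gap = -2.6 × (10.67 - 5.97) = -12.22%, loss ≈ 18586 × 12.22/100 ≈ 2271.
Total lost output = 1885 + 1619 + 1894 + 1503 + 2271 = 9172 billion.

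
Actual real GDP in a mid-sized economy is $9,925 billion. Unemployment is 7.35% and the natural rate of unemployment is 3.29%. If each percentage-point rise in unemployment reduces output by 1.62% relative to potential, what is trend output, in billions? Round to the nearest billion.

Unemployment gap = 7.35 - 3.29 = 4.06 points, so output gap = -1.62 × 4.06 = -6.5772%.
Since Y = Y* × (1 + gap/100), Y* = 9925/0.934228 ≈ 10624 billion.

$10,624 billion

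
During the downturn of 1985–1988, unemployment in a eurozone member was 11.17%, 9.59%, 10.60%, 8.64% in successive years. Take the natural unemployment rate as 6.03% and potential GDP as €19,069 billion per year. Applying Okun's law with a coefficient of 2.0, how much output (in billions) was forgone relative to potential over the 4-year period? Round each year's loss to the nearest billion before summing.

Year 1985: gap = -2.0 × (11.17 - 6.03) = -10.28%, loss ≈ 19069 × 10.28/100 ≈ 1960.
Year 1986: gap = -2.0 × (9.59 - 6.03) = -7.12%, loss ≈ 19069 × 7.12/100 ≈ 1358.
Year 1987: gap = -2.0 × (10.6 - 6.03) = -9.14%, loss ≈ 19069 × 9.14/100 ≈ 1743.
Year 1988: gap = -2.0 × (8.64 - 6.03) = -5.22%, loss ≈ 19069 × 5.22/100 ≈ 995.
Total lost output = 1960 + 1358 + 1743 + 995 = 6056 billion.

€6,056 billion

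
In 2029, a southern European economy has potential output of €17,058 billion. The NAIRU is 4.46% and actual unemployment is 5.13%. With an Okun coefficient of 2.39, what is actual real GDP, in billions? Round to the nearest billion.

€16,785 billion

Unemployment gap = 5.13 - 4.46 = 0.67 points, so the output gap is -2.39 × 0.67 = -1.6013%.
Actual GDP = 17058 × (1 - 1.6013/100) = 17058 × 0.983987 ≈ 16785 billion.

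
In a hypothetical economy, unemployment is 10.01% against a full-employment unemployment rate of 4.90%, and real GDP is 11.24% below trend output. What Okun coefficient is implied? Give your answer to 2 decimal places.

Okun's law: output gap = -β × (u - u*).
-11.24 = -β × (10.01 - 4.9) = -β × 5.11, so β = 11.24/5.11 = 2.20.

β ≈ 2.20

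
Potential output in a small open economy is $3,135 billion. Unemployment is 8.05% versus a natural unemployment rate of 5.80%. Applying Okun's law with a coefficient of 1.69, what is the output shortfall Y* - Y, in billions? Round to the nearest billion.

$119 billion

Output gap = -1.69 × (8.05 - 5.8) = -1.69 × 2.25 = -3.8025%.
Actual GDP ≈ 3135 × 0.961975 ≈ 3016 billion, so the shortfall is 3135 - 3016 = 119 billion.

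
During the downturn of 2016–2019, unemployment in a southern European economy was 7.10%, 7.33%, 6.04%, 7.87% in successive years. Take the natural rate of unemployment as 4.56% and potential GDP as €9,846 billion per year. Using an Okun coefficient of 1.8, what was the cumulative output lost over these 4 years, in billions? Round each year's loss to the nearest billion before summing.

€1,790 billion

Year 2016: gap = -1.8 × (7.1 - 4.56) = -4.572%, loss ≈ 9846 × 4.572/100 ≈ 450.
Year 2017: gap = -1.8 × (7.33 - 4.56) = -4.986%, loss ≈ 9846 × 4.986/100 ≈ 491.
Year 2018: gap = -1.8 × (6.04 - 4.56) = -2.664%, loss ≈ 9846 × 2.664/100 ≈ 262.
Year 2019: gap = -1.8 × (7.87 - 4.56) = -5.958%, loss ≈ 9846 × 5.958/100 ≈ 587.
Total lost output = 450 + 491 + 262 + 587 = 1790 billion.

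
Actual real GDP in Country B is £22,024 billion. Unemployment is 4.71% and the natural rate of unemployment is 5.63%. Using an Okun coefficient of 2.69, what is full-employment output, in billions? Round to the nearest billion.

Unemployment gap = 4.71 - 5.63 = -0.92 points, so output gap = -2.69 × (-0.92) = 2.4748%.
Since Y = Y* × (1 + gap/100), Y* = 22024/1.024748 ≈ 21492 billion.

£21,492 billion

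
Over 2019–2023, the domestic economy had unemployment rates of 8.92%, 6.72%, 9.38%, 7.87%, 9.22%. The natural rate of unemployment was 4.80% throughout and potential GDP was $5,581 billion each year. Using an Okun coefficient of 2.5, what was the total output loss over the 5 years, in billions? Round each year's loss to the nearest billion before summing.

$2,527 billion

Year 2019: gap = -2.5 × (8.92 - 4.8) = -10.3%, loss ≈ 5581 × 10.3/100 ≈ 575.
Year 2020: gap = -2.5 × (6.72 - 4.8) = -4.8%, loss ≈ 5581 × 4.8/100 ≈ 268.
Year 2021: gap = -2.5 × (9.38 - 4.8) = -11.45%, loss ≈ 5581 × 11.45/100 ≈ 639.
Year 2022: gap = -2.5 × (7.87 - 4.8) = -7.675%, loss ≈ 5581 × 7.675/100 ≈ 428.
Year 2023: gap = -2.5 × (9.22 - 4.8) = -11.05%, loss ≈ 5581 × 11.05/100 ≈ 617.
Total lost output = 575 + 268 + 639 + 428 + 617 = 2527 billion.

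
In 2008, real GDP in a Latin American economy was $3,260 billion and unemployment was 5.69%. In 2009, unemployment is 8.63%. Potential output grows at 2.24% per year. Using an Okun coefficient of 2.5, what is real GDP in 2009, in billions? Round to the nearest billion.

Δu = 8.63 - 5.69 = 2.94 points.
Okun's law (growth form): g_Y = g_Y* - β × Δu = 2.24 - 2.5 × (2.94) = 2.24 - 7.35 = -5.11%.
Real GDP in the next year = 3260 × (1 - 5.11/100) = 3260 × 0.9489 ≈ 3093 billion.

$3,093 billion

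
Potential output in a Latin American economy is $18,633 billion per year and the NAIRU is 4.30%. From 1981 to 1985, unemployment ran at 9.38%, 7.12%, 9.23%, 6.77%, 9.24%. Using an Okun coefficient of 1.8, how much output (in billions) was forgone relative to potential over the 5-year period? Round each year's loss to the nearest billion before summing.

Year 1981: gap = -1.8 × (9.38 - 4.3) = -9.144%, loss ≈ 18633 × 9.144/100 ≈ 1704.
Year 1982: gap = -1.8 × (7.12 - 4.3) = -5.076%, loss ≈ 18633 × 5.076/100 ≈ 946.
Year 1983: gap = -1.8 × (9.23 - 4.3) = -8.874%, loss ≈ 18633 × 8.874/100 ≈ 1653.
Year 1984: gap = -1.8 × (6.77 - 4.3) = -4.446%, loss ≈ 18633 × 4.446/100 ≈ 828.
Year 1985: gap = -1.8 × (9.24 - 4.3) = -8.892%, loss ≈ 18633 × 8.892/100 ≈ 1657.
Total lost output = 1704 + 946 + 1653 + 828 + 1657 = 6788 billion.

$6,788 billion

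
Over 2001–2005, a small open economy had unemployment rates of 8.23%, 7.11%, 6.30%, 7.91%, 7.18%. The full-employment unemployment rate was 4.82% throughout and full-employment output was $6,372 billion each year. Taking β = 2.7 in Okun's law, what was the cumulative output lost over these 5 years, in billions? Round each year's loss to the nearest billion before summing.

Year 2001: gap = -2.7 × (8.23 - 4.82) = -9.207%, loss ≈ 6372 × 9.207/100 ≈ 587.
Year 2002: gap = -2.7 × (7.11 - 4.82) = -6.183%, loss ≈ 6372 × 6.183/100 ≈ 394.
Year 2003: gap = -2.7 × (6.3 - 4.82) = -3.996%, loss ≈ 6372 × 3.996/100 ≈ 255.
Year 2004: gap = -2.7 × (7.91 - 4.82) = -8.343%, loss ≈ 6372 × 8.343/100 ≈ 532.
Year 2005: gap = -2.7 × (7.18 - 4.82) = -6.372%, loss ≈ 6372 × 6.372/100 ≈ 406.
Total lost output = 587 + 394 + 255 + 532 + 406 = 2174 billion.

$2,174 billion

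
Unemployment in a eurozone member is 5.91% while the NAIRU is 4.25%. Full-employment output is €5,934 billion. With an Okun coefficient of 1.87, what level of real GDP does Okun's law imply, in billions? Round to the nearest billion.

€5,750 billion

Unemployment gap = 5.91 - 4.25 = 1.66 points, so the output gap is -1.87 × 1.66 = -3.1042%.
Actual GDP = 5934 × (1 - 3.1042/100) = 5934 × 0.968958 ≈ 5750 billion.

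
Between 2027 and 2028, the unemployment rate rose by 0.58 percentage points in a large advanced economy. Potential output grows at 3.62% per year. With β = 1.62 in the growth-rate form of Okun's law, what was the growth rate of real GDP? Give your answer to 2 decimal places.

Growth-rate Okun's law: g_Y = g_Y* - β × Δu.
g_Y = 3.62 - 1.62 × (0.58) = 3.62 - 0.9396 = 2.6804%, i.e. 2.68% to 2 d.p.

2.68%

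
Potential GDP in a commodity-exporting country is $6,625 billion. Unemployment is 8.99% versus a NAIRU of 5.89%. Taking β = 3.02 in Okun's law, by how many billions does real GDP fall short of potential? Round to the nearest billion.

Output gap = -3.02 × (8.99 - 5.89) = -3.02 × 3.1 = -9.362%.
Actual GDP ≈ 6625 × 0.90638 ≈ 6005 billion, so the shortfall is 6625 - 6005 = 620 billion.

$620 billion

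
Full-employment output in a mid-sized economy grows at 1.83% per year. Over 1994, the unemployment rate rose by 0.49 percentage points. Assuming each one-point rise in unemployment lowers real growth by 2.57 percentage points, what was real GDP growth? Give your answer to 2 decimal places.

Growth-rate Okun's law: g_Y = g_Y* - β × Δu.
g_Y = 1.83 - 2.57 × (0.49) = 1.83 - 1.2593 = 0.5707%, i.e. 0.57% to 2 d.p.

0.57%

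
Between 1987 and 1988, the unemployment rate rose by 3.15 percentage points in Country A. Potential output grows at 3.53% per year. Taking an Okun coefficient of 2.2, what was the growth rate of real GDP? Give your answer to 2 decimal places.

Growth-rate Okun's law: g_Y = g_Y* - β × Δu.
g_Y = 3.53 - 2.2 × (3.15) = 3.53 - 6.93 = -3.4%, i.e. -3.40% to 2 d.p.

-3.40%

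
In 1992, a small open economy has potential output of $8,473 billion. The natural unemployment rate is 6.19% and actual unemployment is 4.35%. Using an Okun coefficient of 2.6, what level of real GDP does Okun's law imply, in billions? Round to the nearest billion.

Unemployment gap = 4.35 - 6.19 = -1.84 points, so the output gap is -2.6 × (-1.84) = 4.784%.
Actual GDP = 8473 × (1 + 4.784/100) = 8473 × 1.04784 ≈ 8878 billion.

$8,878 billion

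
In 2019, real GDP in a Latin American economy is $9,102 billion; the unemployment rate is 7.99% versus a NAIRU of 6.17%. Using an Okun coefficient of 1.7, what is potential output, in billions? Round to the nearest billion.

Unemployment gap = 7.99 - 6.17 = 1.82 points, so output gap = -1.7 × 1.82 = -3.094%.
Since Y = Y* × (1 + gap/100), Y* = 9102/0.96906 ≈ 9393 billion.

$9,393 billion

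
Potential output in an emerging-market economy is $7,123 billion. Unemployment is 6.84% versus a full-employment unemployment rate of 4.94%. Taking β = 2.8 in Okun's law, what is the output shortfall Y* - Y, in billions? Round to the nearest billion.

Output gap = -2.8 × (6.84 - 4.94) = -2.8 × 1.9 = -5.32%.
Actual GDP ≈ 7123 × 0.9468 ≈ 6744 billion, so the shortfall is 7123 - 6744 = 379 billion.

$379 billion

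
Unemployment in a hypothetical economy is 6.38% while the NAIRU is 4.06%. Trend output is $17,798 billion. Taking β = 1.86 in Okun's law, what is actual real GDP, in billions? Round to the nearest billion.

$17,030 billion

Unemployment gap = 6.38 - 4.06 = 2.32 points, so the output gap is -1.86 × 2.32 = -4.3152%.
Actual GDP = 17798 × (1 - 4.3152/100) = 17798 × 0.956848 ≈ 17030 billion.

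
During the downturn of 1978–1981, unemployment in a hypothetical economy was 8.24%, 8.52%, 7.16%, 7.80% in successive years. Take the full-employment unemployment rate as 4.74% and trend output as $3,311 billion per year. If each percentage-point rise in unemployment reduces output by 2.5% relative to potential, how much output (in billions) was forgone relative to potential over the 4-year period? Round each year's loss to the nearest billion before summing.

Year 1978: gap = -2.5 × (8.24 - 4.74) = -8.75%, loss ≈ 3311 × 8.75/100 ≈ 290.
Year 1979: gap = -2.5 × (8.52 - 4.74) = -9.45%, loss ≈ 3311 × 9.45/100 ≈ 313.
Year 1980: gap = -2.5 × (7.16 - 4.74) = -6.05%, loss ≈ 3311 × 6.05/100 ≈ 200.
Year 1981: gap = -2.5 × (7.8 - 4.74) = -7.65%, loss ≈ 3311 × 7.65/100 ≈ 253.
Total lost output = 290 + 313 + 200 + 253 = 1056 billion.

$1,056 billion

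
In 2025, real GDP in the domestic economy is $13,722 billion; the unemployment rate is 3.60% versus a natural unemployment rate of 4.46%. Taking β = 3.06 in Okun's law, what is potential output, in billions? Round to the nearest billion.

$13,370 billion

Unemployment gap = 3.6 - 4.46 = -0.86 points, so output gap = -3.06 × (-0.86) = 2.6316%.
Since Y = Y* × (1 + gap/100), Y* = 13722/1.026316 ≈ 13370 billion.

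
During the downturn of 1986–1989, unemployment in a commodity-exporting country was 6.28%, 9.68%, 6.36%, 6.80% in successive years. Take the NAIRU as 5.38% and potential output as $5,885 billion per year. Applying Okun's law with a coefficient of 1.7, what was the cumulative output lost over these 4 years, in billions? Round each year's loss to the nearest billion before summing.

Year 1986: gap = -1.7 × (6.28 - 5.38) = -1.53%, loss ≈ 5885 × 1.53/100 ≈ 90.
Year 1987: gap = -1.7 × (9.68 - 5.38) = -7.31%, loss ≈ 5885 × 7.31/100 ≈ 430.
Year 1988: gap = -1.7 × (6.36 - 5.38) = -1.666%, loss ≈ 5885 × 1.666/100 ≈ 98.
Year 1989: gap = -1.7 × (6.8 - 5.38) = -2.414%, loss ≈ 5885 × 2.414/100 ≈ 142.
Total lost output = 90 + 430 + 98 + 142 = 760 billion.

$760 billion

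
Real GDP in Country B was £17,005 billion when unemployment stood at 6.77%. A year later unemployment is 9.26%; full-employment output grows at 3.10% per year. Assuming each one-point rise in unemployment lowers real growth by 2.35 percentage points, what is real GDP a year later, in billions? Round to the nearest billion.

Δu = 9.26 - 6.77 = 2.49 points.
Okun's law (growth form): g_Y = g_Y* - β × Δu = 3.10 - 2.35 × (2.49) = 3.1 - 5.8515 = -2.7515%.
Real GDP in the next year = 17005 × (1 - 2.7515/100) = 17005 × 0.972485 ≈ 16537 billion.

£16,537 billion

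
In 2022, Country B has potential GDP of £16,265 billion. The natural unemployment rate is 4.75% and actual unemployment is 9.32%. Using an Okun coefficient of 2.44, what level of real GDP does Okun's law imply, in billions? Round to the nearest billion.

£14,451 billion

Unemployment gap = 9.32 - 4.75 = 4.57 points, so the output gap is -2.44 × 4.57 = -11.1508%.
Actual GDP = 16265 × (1 - 11.1508/100) = 16265 × 0.888492 ≈ 14451 billion.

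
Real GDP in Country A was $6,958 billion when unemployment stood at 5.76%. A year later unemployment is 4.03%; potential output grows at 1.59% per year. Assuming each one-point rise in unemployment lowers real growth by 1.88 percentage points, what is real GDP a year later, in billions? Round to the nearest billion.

$7,295 billion

Δu = 4.03 - 5.76 = -1.73 points.
Okun's law (growth form): g_Y = g_Y* - β × Δu = 1.59 - 1.88 × (-1.73) = 1.59 + 3.2524 = 4.8424%.
Real GDP in the next year = 6958 × (1 + 4.8424/100) = 6958 × 1.048424 ≈ 7295 billion.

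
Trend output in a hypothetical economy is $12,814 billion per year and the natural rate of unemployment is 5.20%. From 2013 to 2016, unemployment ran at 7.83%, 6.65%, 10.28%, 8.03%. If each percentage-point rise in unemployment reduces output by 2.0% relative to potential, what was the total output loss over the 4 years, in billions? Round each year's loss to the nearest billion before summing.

Year 2013: gap = -2.0 × (7.83 - 5.2) = -5.26%, loss ≈ 12814 × 5.26/100 ≈ 674.
Year 2014: gap = -2.0 × (6.65 - 5.2) = -2.9%, loss ≈ 12814 × 2.9/100 ≈ 372.
Year 2015: gap = -2.0 × (10.28 - 5.2) = -10.16%, loss ≈ 12814 × 10.16/100 ≈ 1302.
Year 2016: gap = -2.0 × (8.03 - 5.2) = -5.66%, loss ≈ 12814 × 5.66/100 ≈ 725.
Total lost output = 674 + 372 + 1302 + 725 = 3073 billion.

$3,073 billion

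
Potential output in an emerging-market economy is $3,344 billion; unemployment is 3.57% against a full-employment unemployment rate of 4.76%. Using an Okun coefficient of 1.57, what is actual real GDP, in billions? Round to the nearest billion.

$3,406 billion

Unemployment gap = 3.57 - 4.76 = -1.19 points, so the output gap is -1.57 × (-1.19) = 1.8683%.
Actual GDP = 3344 × (1 + 1.8683/100) = 3344 × 1.018683 ≈ 3406 billion.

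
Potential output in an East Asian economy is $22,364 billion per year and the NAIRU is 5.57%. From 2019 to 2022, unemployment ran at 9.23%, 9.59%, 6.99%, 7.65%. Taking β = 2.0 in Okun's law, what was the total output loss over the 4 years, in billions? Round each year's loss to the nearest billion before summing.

$5,000 billion

Year 2019: gap = -2.0 × (9.23 - 5.57) = -7.32%, loss ≈ 22364 × 7.32/100 ≈ 1637.
Year 2020: gap = -2.0 × (9.59 - 5.57) = -8.04%, loss ≈ 22364 × 8.04/100 ≈ 1798.
Year 2021: gap = -2.0 × (6.99 - 5.57) = -2.84%, loss ≈ 22364 × 2.84/100 ≈ 635.
Year 2022: gap = -2.0 × (7.65 - 5.57) = -4.16%, loss ≈ 22364 × 4.16/100 ≈ 930.
Total lost output = 1637 + 1798 + 635 + 930 = 5000 billion.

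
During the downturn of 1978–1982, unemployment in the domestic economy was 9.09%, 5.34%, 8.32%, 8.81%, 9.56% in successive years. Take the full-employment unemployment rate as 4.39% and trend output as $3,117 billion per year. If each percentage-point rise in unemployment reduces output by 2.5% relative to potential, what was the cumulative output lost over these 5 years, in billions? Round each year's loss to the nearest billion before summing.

$1,493 billion

Year 1978: gap = -2.5 × (9.09 - 4.39) = -11.75%, loss ≈ 3117 × 11.75/100 ≈ 366.
Year 1979: gap = -2.5 × (5.34 - 4.39) = -2.375%, loss ≈ 3117 × 2.375/100 ≈ 74.
Year 1980: gap = -2.5 × (8.32 - 4.39) = -9.825%, loss ≈ 3117 × 9.825/100 ≈ 306.
Year 1981: gap = -2.5 × (8.81 - 4.39) = -11.05%, loss ≈ 3117 × 11.05/100 ≈ 344.
Year 1982: gap = -2.5 × (9.56 - 4.39) = -12.925%, loss ≈ 3117 × 12.925/100 ≈ 403.
Total lost output = 366 + 74 + 306 + 344 + 403 = 1493 billion.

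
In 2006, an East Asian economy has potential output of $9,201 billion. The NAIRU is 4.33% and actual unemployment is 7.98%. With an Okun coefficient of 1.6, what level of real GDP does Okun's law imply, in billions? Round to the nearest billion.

Unemployment gap = 7.98 - 4.33 = 3.65 points, so the output gap is -1.6 × 3.65 = -5.84%.
Actual GDP = 9201 × (1 - 5.84/100) = 9201 × 0.9416 ≈ 8664 billion.

$8,664 billion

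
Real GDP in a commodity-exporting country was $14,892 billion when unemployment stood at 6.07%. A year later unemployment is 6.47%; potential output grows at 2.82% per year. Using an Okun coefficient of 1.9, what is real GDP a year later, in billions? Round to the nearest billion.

Δu = 6.47 - 6.07 = 0.4 points.
Okun's law (growth form): g_Y = g_Y* - β × Δu = 2.82 - 1.9 × (0.40) = 2.82 - 0.76 = 2.06%.
Real GDP in the next year = 14892 × (1 + 2.06/100) = 14892 × 1.0206 ≈ 15199 billion.

$15,199 billion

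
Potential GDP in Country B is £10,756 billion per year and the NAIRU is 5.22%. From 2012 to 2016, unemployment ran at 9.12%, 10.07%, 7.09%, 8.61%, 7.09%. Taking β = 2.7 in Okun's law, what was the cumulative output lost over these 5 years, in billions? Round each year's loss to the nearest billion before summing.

£4,611 billion

Year 2012: gap = -2.7 × (9.12 - 5.22) = -10.53%, loss ≈ 10756 × 10.53/100 ≈ 1133.
Year 2013: gap = -2.7 × (10.07 - 5.22) = -13.095%, loss ≈ 10756 × 13.095/100 ≈ 1408.
Year 2014: gap = -2.7 × (7.09 - 5.22) = -5.049%, loss ≈ 10756 × 5.049/100 ≈ 543.
Year 2015: gap = -2.7 × (8.61 - 5.22) = -9.153%, loss ≈ 10756 × 9.153/100 ≈ 984.
Year 2016: gap = -2.7 × (7.09 - 5.22) = -5.049%, loss ≈ 10756 × 5.049/100 ≈ 543.
Total lost output = 1133 + 1408 + 543 + 984 + 543 = 4611 billion.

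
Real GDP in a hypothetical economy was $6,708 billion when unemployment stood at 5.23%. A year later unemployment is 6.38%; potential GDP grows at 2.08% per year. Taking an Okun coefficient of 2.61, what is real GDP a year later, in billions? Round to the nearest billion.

Δu = 6.38 - 5.23 = 1.15 points.
Okun's law (growth form): g_Y = g_Y* - β × Δu = 2.08 - 2.61 × (1.15) = 2.08 - 3.0015 = -0.9215%.
Real GDP in the next year = 6708 × (1 - 0.9215/100) = 6708 × 0.990785 ≈ 6646 billion.

$6,646 billion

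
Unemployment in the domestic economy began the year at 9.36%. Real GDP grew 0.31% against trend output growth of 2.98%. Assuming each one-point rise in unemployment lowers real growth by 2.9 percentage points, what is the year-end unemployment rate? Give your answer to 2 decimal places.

10.28%

Growth-rate Okun's law: g_Y = g_Y* - β × Δu, so Δu = (g_Y* - g_Y)/β.
Δu = (2.98 - 0.31)/2.9 = 2.67/2.9 = 0.92 percentage points.
Year-end unemployment = 9.36 + 0.92 = 10.28%.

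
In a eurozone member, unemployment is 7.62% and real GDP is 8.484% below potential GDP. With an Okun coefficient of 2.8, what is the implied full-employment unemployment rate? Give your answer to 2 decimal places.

4.59%

From Okun's law, u - u* = -(output gap)/β = -(-8.484)/2.8 = 3.03 points.
So u* = 7.62 - 3.03 = 4.59%.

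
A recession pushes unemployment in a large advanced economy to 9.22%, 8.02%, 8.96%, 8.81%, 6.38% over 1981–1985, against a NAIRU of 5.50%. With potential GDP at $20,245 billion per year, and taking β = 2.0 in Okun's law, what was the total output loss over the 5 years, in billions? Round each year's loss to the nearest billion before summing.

Year 1981: gap = -2.0 × (9.22 - 5.5) = -7.44%, loss ≈ 20245 × 7.44/100 ≈ 1506.
Year 1982: gap = -2.0 × (8.02 - 5.5) = -5.04%, loss ≈ 20245 × 5.04/100 ≈ 1020.
Year 1983: gap = -2.0 × (8.96 - 5.5) = -6.92%, loss ≈ 20245 × 6.92/100 ≈ 1401.
Year 1984: gap = -2.0 × (8.81 - 5.5) = -6.62%, loss ≈ 20245 × 6.62/100 ≈ 1340.
Year 1985: gap = -2.0 × (6.38 - 5.5) = -1.76%, loss ≈ 20245 × 1.76/100 ≈ 356.
Total lost output = 1506 + 1020 + 1401 + 1340 + 356 = 5623 billion.

$5,623 billion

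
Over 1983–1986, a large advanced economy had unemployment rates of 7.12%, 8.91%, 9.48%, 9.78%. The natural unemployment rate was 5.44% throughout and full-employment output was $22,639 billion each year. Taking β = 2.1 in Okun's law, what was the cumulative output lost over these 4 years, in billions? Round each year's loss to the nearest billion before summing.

Year 1983: gap = -2.1 × (7.12 - 5.44) = -3.528%, loss ≈ 22639 × 3.528/100 ≈ 799.
Year 1984: gap = -2.1 × (8.91 - 5.44) = -7.287%, loss ≈ 22639 × 7.287/100 ≈ 1650.
Year 1985: gap = -2.1 × (9.48 - 5.44) = -8.484%, loss ≈ 22639 × 8.484/100 ≈ 1921.
Year 1986: gap = -2.1 × (9.78 - 5.44) = -9.114%, loss ≈ 22639 × 9.114/100 ≈ 2063.
Total lost output = 799 + 1650 + 1921 + 2063 = 6433 billion.

$6,433 billion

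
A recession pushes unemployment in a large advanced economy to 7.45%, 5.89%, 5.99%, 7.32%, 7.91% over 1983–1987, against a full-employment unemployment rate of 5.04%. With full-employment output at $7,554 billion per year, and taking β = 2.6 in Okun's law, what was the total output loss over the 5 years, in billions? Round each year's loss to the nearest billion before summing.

$1,839 billion

Year 1983: gap = -2.6 × (7.45 - 5.04) = -6.266%, loss ≈ 7554 × 6.266/100 ≈ 473.
Year 1984: gap = -2.6 × (5.89 - 5.04) = -2.21%, loss ≈ 7554 × 2.21/100 ≈ 167.
Year 1985: gap = -2.6 × (5.99 - 5.04) = -2.47%, loss ≈ 7554 × 2.47/100 ≈ 187.
Year 1986: gap = -2.6 × (7.32 - 5.04) = -5.928%, loss ≈ 7554 × 5.928/100 ≈ 448.
Year 1987: gap = -2.6 × (7.91 - 5.04) = -7.462%, loss ≈ 7554 × 7.462/100 ≈ 564.
Total lost output = 473 + 167 + 187 + 448 + 564 = 1839 billion.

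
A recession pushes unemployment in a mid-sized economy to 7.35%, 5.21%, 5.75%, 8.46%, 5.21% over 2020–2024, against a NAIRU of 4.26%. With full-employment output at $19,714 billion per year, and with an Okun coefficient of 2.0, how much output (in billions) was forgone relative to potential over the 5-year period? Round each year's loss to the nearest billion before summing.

Year 2020: gap = -2.0 × (7.35 - 4.26) = -6.18%, loss ≈ 19714 × 6.18/100 ≈ 1218.
Year 2021: gap = -2.0 × (5.21 - 4.26) = -1.9%, loss ≈ 19714 × 1.9/100 ≈ 375.
Year 2022: gap = -2.0 × (5.75 - 4.26) = -2.98%, loss ≈ 19714 × 2.98/100 ≈ 587.
Year 2023: gap = -2.0 × (8.46 - 4.26) = -8.4%, loss ≈ 19714 × 8.4/100 ≈ 1656.
Year 2024: gap = -2.0 × (5.21 - 4.26) = -1.9%, loss ≈ 19714 × 1.9/100 ≈ 375.
Total lost output = 1218 + 375 + 587 + 1656 + 375 = 4211 billion.

$4,211 billion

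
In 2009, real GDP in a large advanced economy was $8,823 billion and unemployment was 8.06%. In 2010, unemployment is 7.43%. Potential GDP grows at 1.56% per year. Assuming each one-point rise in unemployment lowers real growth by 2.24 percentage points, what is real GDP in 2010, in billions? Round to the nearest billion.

$9,085 billion

Δu = 7.43 - 8.06 = -0.63 points.
Okun's law (growth form): g_Y = g_Y* - β × Δu = 1.56 - 2.24 × (-0.63) = 1.56 + 1.4112 = 2.9712%.
Real GDP in the next year = 8823 × (1 + 2.9712/100) = 8823 × 1.029712 ≈ 9085 billion.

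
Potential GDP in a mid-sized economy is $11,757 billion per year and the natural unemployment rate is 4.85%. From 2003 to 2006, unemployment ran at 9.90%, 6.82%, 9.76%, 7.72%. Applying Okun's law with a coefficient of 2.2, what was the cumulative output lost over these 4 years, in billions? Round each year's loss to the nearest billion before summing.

Year 2003: gap = -2.2 × (9.9 - 4.85) = -11.11%, loss ≈ 11757 × 11.11/100 ≈ 1306.
Year 2004: gap = -2.2 × (6.82 - 4.85) = -4.334%, loss ≈ 11757 × 4.334/100 ≈ 510.
Year 2005: gap = -2.2 × (9.76 - 4.85) = -10.802%, loss ≈ 11757 × 10.802/100 ≈ 1270.
Year 2006: gap = -2.2 × (7.72 - 4.85) = -6.314%, loss ≈ 11757 × 6.314/100 ≈ 742.
Total lost output = 1306 + 510 + 1270 + 742 = 3828 billion.

$3,828 billion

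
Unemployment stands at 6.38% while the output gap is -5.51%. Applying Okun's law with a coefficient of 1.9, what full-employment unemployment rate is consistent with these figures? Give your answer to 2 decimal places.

3.48%

From Okun's law, u - u* = -(output gap)/β = -(-5.51)/1.9 = 2.9 points.
So u* = 6.38 - 2.9 = 3.48%.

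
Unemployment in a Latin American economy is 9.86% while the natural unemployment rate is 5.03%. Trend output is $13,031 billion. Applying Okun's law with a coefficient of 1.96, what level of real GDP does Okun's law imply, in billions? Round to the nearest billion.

Unemployment gap = 9.86 - 5.03 = 4.83 points, so the output gap is -1.96 × 4.83 = -9.4668%.
Actual GDP = 13031 × (1 - 9.4668/100) = 13031 × 0.905332 ≈ 11797 billion.

$11,797 billion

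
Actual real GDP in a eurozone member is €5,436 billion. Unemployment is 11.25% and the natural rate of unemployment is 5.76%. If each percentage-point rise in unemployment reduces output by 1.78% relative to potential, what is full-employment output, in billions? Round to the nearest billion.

€6,025 billion

Unemployment gap = 11.25 - 5.76 = 5.49 points, so output gap = -1.78 × 5.49 = -9.7722%.
Since Y = Y* × (1 + gap/100), Y* = 5436/0.902278 ≈ 6025 billion.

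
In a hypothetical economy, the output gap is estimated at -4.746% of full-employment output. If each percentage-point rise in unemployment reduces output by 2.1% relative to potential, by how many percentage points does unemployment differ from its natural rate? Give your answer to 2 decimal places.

Okun's law: output gap = -β × (u - u*), so u - u* = -(output gap)/β.
u - u* = -(-4.746)/2.1 = 2.26 percentage points.

2.26 percentage points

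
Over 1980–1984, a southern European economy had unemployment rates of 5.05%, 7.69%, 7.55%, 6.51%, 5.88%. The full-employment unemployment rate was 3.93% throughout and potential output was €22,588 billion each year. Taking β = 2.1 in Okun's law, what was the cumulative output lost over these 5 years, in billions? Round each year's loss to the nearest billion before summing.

Year 1980: gap = -2.1 × (5.05 - 3.93) = -2.352%, loss ≈ 22588 × 2.352/100 ≈ 531.
Year 1981: gap = -2.1 × (7.69 - 3.93) = -7.896%, loss ≈ 22588 × 7.896/100 ≈ 1784.
Year 1982: gap = -2.1 × (7.55 - 3.93) = -7.602%, loss ≈ 22588 × 7.602/100 ≈ 1717.
Year 1983: gap = -2.1 × (6.51 - 3.93) = -5.418%, loss ≈ 22588 × 5.418/100 ≈ 1224.
Year 1984: gap = -2.1 × (5.88 - 3.93) = -4.095%, loss ≈ 22588 × 4.095/100 ≈ 925.
Total lost output = 531 + 1784 + 1717 + 1224 + 925 = 6181 billion.

€6,181 billion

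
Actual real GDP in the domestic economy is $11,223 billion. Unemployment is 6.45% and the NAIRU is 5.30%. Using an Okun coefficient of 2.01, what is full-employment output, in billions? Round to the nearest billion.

$11,489 billion

Unemployment gap = 6.45 - 5.3 = 1.15 points, so output gap = -2.01 × 1.15 = -2.3115%.
Since Y = Y* × (1 + gap/100), Y* = 11223/0.976885 ≈ 11489 billion.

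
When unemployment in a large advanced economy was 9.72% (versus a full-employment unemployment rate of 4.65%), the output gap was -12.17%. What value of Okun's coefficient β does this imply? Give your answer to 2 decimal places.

Okun's law: output gap = -β × (u - u*).
-12.17 = -β × (9.72 - 4.65) = -β × 5.07, so β = 12.17/5.07 = 2.40.

β ≈ 2.40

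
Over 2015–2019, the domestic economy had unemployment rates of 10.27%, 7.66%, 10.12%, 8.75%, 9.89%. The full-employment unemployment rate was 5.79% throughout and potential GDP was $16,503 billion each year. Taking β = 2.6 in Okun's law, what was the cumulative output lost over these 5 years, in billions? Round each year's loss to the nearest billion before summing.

Year 2015: gap = -2.6 × (10.27 - 5.79) = -11.648%, loss ≈ 16503 × 11.648/100 ≈ 1922.
Year 2016: gap = -2.6 × (7.66 - 5.79) = -4.862%, loss ≈ 16503 × 4.862/100 ≈ 802.
Year 2017: gap = -2.6 × (10.12 - 5.79) = -11.258%, loss ≈ 16503 × 11.258/100 ≈ 1858.
Year 2018: gap = -2.6 × (8.75 - 5.79) = -7.696%, loss ≈ 16503 × 7.696/100 ≈ 1270.
Year 2019: gap = -2.6 × (9.89 - 5.79) = -10.66%, loss ≈ 16503 × 10.66/100 ≈ 1759.
Total lost output = 1922 + 802 + 1858 + 1270 + 1759 = 7611 billion.

$7,611 billion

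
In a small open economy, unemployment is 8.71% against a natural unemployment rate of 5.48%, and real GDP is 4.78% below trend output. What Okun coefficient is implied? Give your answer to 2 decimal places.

Okun's law: output gap = -β × (u - u*).
-4.78 = -β × (8.71 - 5.48) = -β × 3.23, so β = 4.78/3.23 = 1.48.

β ≈ 1.48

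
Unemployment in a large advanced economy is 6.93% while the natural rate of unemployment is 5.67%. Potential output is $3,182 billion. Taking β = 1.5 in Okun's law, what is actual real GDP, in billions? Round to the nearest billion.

Unemployment gap = 6.93 - 5.67 = 1.26 points, so the output gap is -1.5 × 1.26 = -1.89%.
Actual GDP = 3182 × (1 - 1.89/100) = 3182 × 0.9811 ≈ 3122 billion.

$3,122 billion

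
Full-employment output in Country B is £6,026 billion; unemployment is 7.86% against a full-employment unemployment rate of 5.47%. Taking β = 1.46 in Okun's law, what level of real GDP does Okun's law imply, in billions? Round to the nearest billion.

Unemployment gap = 7.86 - 5.47 = 2.39 points, so the output gap is -1.46 × 2.39 = -3.4894%.
Actual GDP = 6026 × (1 - 3.4894/100) = 6026 × 0.965106 ≈ 5816 billion.

£5,816 billion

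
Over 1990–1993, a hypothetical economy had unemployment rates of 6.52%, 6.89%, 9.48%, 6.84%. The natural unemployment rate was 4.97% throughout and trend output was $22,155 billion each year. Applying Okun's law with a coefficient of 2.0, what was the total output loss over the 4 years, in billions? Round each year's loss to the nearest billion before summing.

$4,365 billion

Year 1990: gap = -2.0 × (6.52 - 4.97) = -3.1%, loss ≈ 22155 × 3.1/100 ≈ 687.
Year 1991: gap = -2.0 × (6.89 - 4.97) = -3.84%, loss ≈ 22155 × 3.84/100 ≈ 851.
Year 1992: gap = -2.0 × (9.48 - 4.97) = -9.02%, loss ≈ 22155 × 9.02/100 ≈ 1998.
Year 1993: gap = -2.0 × (6.84 - 4.97) = -3.74%, loss ≈ 22155 × 3.74/100 ≈ 829.
Total lost output = 687 + 851 + 1998 + 829 = 4365 billion.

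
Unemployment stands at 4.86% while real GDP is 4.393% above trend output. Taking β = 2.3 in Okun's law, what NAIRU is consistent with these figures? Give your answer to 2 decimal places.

6.77%

From Okun's law, u - u* = -(output gap)/β = -(4.393)/2.3 = -1.91 points.
So u* = 4.86 + 1.91 = 6.77%.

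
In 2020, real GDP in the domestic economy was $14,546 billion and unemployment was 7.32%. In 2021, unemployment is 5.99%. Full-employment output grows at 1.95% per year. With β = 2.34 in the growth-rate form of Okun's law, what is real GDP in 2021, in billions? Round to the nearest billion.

Δu = 5.99 - 7.32 = -1.33 points.
Okun's law (growth form): g_Y = g_Y* - β × Δu = 1.95 - 2.34 × (-1.33) = 1.95 + 3.1122 = 5.0622%.
Real GDP in the next year = 14546 × (1 + 5.0622/100) = 14546 × 1.050622 ≈ 15282 billion.

$15,282 billion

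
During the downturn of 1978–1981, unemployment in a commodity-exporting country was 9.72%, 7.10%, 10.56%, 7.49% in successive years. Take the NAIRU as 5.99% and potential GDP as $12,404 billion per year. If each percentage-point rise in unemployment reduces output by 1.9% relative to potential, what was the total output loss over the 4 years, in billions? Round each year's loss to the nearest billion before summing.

Year 1978: gap = -1.9 × (9.72 - 5.99) = -7.087%, loss ≈ 12404 × 7.087/100 ≈ 879.
Year 1979: gap = -1.9 × (7.1 - 5.99) = -2.109%, loss ≈ 12404 × 2.109/100 ≈ 262.
Year 1980: gap = -1.9 × (10.56 - 5.99) = -8.683%, loss ≈ 12404 × 8.683/100 ≈ 1077.
Year 1981: gap = -1.9 × (7.49 - 5.99) = -2.85%, loss ≈ 12404 × 2.85/100 ≈ 354.
Total lost output = 879 + 262 + 1077 + 354 = 2572 billion.

$2,572 billion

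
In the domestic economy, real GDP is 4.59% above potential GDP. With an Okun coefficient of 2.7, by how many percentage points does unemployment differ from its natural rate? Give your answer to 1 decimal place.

-1.7 percentage points

Okun's law: output gap = -β × (u - u*), so u - u* = -(output gap)/β.
u - u* = -(4.59)/2.7 = -1.7 percentage points.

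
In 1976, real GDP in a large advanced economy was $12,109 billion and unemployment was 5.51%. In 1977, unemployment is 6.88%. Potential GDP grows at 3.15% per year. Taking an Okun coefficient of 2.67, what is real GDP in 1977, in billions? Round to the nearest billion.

$12,047 billion

Δu = 6.88 - 5.51 = 1.37 points.
Okun's law (growth form): g_Y = g_Y* - β × Δu = 3.15 - 2.67 × (1.37) = 3.15 - 3.6579 = -0.5079%.
Real GDP in the next year = 12109 × (1 - 0.5079/100) = 12109 × 0.994921 ≈ 12047 billion.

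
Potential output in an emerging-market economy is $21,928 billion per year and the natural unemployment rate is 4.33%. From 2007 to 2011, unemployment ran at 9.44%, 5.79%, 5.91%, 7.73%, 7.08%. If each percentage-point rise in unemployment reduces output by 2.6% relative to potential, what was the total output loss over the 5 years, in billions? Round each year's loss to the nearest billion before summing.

$8,152 billion

Year 2007: gap = -2.6 × (9.44 - 4.33) = -13.286%, loss ≈ 21928 × 13.286/100 ≈ 2913.
Year 2008: gap = -2.6 × (5.79 - 4.33) = -3.796%, loss ≈ 21928 × 3.796/100 ≈ 832.
Year 2009: gap = -2.6 × (5.91 - 4.33) = -4.108%, loss ≈ 21928 × 4.108/100 ≈ 901.
Year 2010: gap = -2.6 × (7.73 - 4.33) = -8.84%, loss ≈ 21928 × 8.84/100 ≈ 1938.
Year 2011: gap = -2.6 × (7.08 - 4.33) = -7.15%, loss ≈ 21928 × 7.15/100 ≈ 1568.
Total lost output = 2913 + 832 + 901 + 1938 + 1568 = 8152 billion.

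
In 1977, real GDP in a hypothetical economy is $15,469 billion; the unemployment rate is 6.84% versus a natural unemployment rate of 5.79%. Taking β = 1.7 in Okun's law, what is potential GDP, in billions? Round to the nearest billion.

Unemployment gap = 6.84 - 5.79 = 1.05 points, so output gap = -1.7 × 1.05 = -1.785%.
Since Y = Y* × (1 + gap/100), Y* = 15469/0.98215 ≈ 15750 billion.

$15,750 billion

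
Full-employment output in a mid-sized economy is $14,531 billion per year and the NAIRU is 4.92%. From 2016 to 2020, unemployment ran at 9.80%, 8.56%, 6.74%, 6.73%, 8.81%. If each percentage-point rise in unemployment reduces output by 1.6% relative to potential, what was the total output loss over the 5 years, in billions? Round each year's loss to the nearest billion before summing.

Year 2016: gap = -1.6 × (9.8 - 4.92) = -7.808%, loss ≈ 14531 × 7.808/100 ≈ 1135.
Year 2017: gap = -1.6 × (8.56 - 4.92) = -5.824%, loss ≈ 14531 × 5.824/100 ≈ 846.
Year 2018: gap = -1.6 × (6.74 - 4.92) = -2.912%, loss ≈ 14531 × 2.912/100 ≈ 423.
Year 2019: gap = -1.6 × (6.73 - 4.92) = -2.896%, loss ≈ 14531 × 2.896/100 ≈ 421.
Year 2020: gap = -1.6 × (8.81 - 4.92) = -6.224%, loss ≈ 14531 × 6.224/100 ≈ 904.
Total lost output = 1135 + 846 + 423 + 421 + 904 = 3729 billion.

$3,729 billion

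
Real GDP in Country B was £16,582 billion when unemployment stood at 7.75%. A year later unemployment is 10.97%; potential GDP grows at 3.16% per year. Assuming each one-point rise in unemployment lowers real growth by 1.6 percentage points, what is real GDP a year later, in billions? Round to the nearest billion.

Δu = 10.97 - 7.75 = 3.22 points.
Okun's law (growth form): g_Y = g_Y* - β × Δu = 3.16 - 1.6 × (3.22) = 3.16 - 5.152 = -1.992%.
Real GDP in the next year = 16582 × (1 - 1.992/100) = 16582 × 0.98008 ≈ 16252 billion.

£16,252 billion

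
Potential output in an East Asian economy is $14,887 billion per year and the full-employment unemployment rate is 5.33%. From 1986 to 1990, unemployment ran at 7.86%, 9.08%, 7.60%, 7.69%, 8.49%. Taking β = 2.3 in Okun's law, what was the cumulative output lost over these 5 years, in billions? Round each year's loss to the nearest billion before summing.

Year 1986: gap = -2.3 × (7.86 - 5.33) = -5.819%, loss ≈ 14887 × 5.819/100 ≈ 866.
Year 1987: gap = -2.3 × (9.08 - 5.33) = -8.625%, loss ≈ 14887 × 8.625/100 ≈ 1284.
Year 1988: gap = -2.3 × (7.6 - 5.33) = -5.221%, loss ≈ 14887 × 5.221/100 ≈ 777.
Year 1989: gap = -2.3 × (7.69 - 5.33) = -5.428%, loss ≈ 14887 × 5.428/100 ≈ 808.
Year 1990: gap = -2.3 × (8.49 - 5.33) = -7.268%, loss ≈ 14887 × 7.268/100 ≈ 1082.
Total lost output = 866 + 1284 + 777 + 808 + 1082 = 4817 billion.

$4,817 billion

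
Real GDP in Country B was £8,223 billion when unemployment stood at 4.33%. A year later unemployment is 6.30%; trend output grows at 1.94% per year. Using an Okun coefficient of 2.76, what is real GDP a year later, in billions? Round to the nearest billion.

Δu = 6.3 - 4.33 = 1.97 points.
Okun's law (growth form): g_Y = g_Y* - β × Δu = 1.94 - 2.76 × (1.97) = 1.94 - 5.4372 = -3.4972%.
Real GDP in the next year = 8223 × (1 - 3.4972/100) = 8223 × 0.965028 ≈ 7935 billion.

£7,935 billion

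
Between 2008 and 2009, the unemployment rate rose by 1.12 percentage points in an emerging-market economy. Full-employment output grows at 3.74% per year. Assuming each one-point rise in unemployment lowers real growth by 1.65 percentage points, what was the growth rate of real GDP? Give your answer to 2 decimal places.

Growth-rate Okun's law: g_Y = g_Y* - β × Δu.
g_Y = 3.74 - 1.65 × (1.12) = 3.74 - 1.848 = 1.892%, i.e. 1.89% to 2 d.p.

1.89%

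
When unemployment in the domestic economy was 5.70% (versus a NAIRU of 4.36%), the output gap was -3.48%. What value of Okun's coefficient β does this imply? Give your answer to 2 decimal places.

β ≈ 2.60

Okun's law: output gap = -β × (u - u*).
-3.48 = -β × (5.7 - 4.36) = -β × 1.34, so β = 3.48/1.34 = 2.60.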